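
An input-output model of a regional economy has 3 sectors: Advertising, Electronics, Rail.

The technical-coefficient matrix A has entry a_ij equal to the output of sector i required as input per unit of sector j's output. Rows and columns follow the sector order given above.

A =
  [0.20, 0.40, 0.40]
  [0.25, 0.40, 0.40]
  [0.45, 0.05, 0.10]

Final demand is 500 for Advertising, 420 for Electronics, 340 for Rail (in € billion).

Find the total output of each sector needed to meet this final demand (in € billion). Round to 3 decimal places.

x_A = 3940.426, x_E = 4057.447, x_R = 2573.404

I − A =
  [   0.80    -0.40    -0.40]
  [  -0.25     0.60    -0.40]
  [  -0.45    -0.05     0.90]
Cofactors of I−A, C_ij = (−1)^(i+j)·(minor ij) (rows/columns in the sector order above):
  C_11 = (0.60)(0.90) − (-0.40)(-0.05) = 0.5200
  C_12 = −[(-0.25)(0.90) − (-0.40)(-0.45)] = 0.4050
  C_13 = (-0.25)(-0.05) − (0.60)(-0.45) = 0.2825
  C_21 = −[(-0.40)(0.90) − (-0.40)(-0.05)] = 0.3800
  C_22 = (0.80)(0.90) − (-0.40)(-0.45) = 0.5400
  C_23 = −[(0.80)(-0.05) − (-0.40)(-0.45)] = 0.2200
  C_31 = (-0.40)(-0.40) − (-0.40)(0.60) = 0.4000
  C_32 = −[(0.80)(-0.40) − (-0.40)(-0.25)] = 0.4200
  C_33 = (0.80)(0.60) − (-0.40)(-0.25) = 0.3800
det(I−A) = Σ_j (I−A)_1j·C_1j = (0.80)(0.5200) + (-0.40)(0.4050) + (-0.40)(0.2825) = 0.1410
adj(I−A) = Cᵀ =
  [ 0.5200   0.3800   0.4000]
  [ 0.4050   0.5400   0.4200]
  [ 0.2825   0.2200   0.3800]
(I − A)⁻¹ = adj(I−A) / det(I−A) ≈
  [   3.6879     2.6950     2.8369]
  [   2.8723     3.8298     2.9787]
  [   2.0035     1.5603     2.6950]
x = (I − A)⁻¹ d = adj(I−A)·d / det(I−A), with det(I−A) = 0.1410:
  x_A = (0.5200·500 + 0.3800·420 + 0.4000·340) / 0.1410 = 555.60 / 0.1410 ≈ 3940.426
  x_E = (0.4050·500 + 0.5400·420 + 0.4200·340) / 0.1410 = 572.10 / 0.1410 ≈ 4057.447
  x_R = (0.2825·500 + 0.2200·420 + 0.3800·340) / 0.1410 = 362.85 / 0.1410 ≈ 2573.404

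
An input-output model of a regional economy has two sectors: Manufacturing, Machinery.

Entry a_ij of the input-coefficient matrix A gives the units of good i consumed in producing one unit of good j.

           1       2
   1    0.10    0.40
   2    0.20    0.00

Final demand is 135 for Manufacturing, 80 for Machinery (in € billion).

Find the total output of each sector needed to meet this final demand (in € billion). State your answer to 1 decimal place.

x_1 = 203.7, x_2 = 120.7

I − A =
  [   0.90    -0.40]
  [  -0.20     1.00]
det(I−A) = (0.90)(1.00) − (-0.40)(-0.20) = 0.8200
adj(I−A) = [[1.00, 0.40], [0.20, 0.90]]
(I − A)⁻¹ = adj(I−A) / det(I−A) ≈
  [   1.2195     0.4878]
  [   0.2439     1.0976]
x = (I − A)⁻¹ d = adj(I−A)·d / det(I−A), with det(I−A) = 0.8200:
  x_1 = (1.00·135 + 0.40·80) / 0.8200 = 167.00 / 0.8200 ≈ 203.7
  x_2 = (0.20·135 + 0.90·80) / 0.8200 = 99.00 / 0.8200 ≈ 120.7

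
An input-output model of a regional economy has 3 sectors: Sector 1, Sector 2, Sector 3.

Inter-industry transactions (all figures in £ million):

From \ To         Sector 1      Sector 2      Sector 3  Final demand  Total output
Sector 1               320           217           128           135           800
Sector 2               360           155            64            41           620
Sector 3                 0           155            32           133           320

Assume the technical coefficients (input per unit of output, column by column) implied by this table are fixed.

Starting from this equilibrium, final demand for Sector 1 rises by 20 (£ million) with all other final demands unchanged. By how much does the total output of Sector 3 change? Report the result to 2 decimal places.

Technical coefficients a_ij = z_ij / X_j:
  a_11 = 320/800 = 0.40, a_21 = 360/800 = 0.45, a_31 = 0/800 = 0.00
  a_12 = 217/620 = 0.35, a_22 = 155/620 = 0.25, a_32 = 155/620 = 0.25
  a_13 = 128/320 = 0.40, a_23 = 64/320 = 0.20, a_33 = 32/320 = 0.10
I − A =
  [   0.60    -0.35    -0.40]
  [  -0.45     0.75    -0.20]
  [   0.00    -0.25     0.90]
Cofactors of I−A, C_ij = (−1)^(i+j)·(minor ij) (rows/columns in the sector order above):
  C_11 = (0.75)(0.90) − (-0.20)(-0.25) = 0.6250
  C_12 = −[(-0.45)(0.90) − (-0.20)(0.00)] = 0.4050
  C_13 = (-0.45)(-0.25) − (0.75)(0.00) = 0.1125
  C_21 = −[(-0.35)(0.90) − (-0.40)(-0.25)] = 0.4150
  C_22 = (0.60)(0.90) − (-0.40)(0.00) = 0.5400
  C_23 = −[(0.60)(-0.25) − (-0.35)(0.00)] = 0.1500
  C_31 = (-0.35)(-0.20) − (-0.40)(0.75) = 0.3700
  C_32 = −[(0.60)(-0.20) − (-0.40)(-0.45)] = 0.3000
  C_33 = (0.60)(0.75) − (-0.35)(-0.45) = 0.2925
det(I−A) = Σ_j (I−A)_1j·C_1j = (0.60)(0.6250) + (-0.35)(0.4050) + (-0.40)(0.1125) = 0.18825
adj(I−A) = Cᵀ =
  [ 0.6250   0.4150   0.3700]
  [ 0.4050   0.5400   0.3000]
  [ 0.1125   0.1500   0.2925]
(I − A)⁻¹ = adj(I−A) / det(I−A) ≈
  [   3.3201     2.2045     1.9655]
  [   2.1514     2.8685     1.5936]
  [   0.5976     0.7968     1.5538]
Δx = (I − A)⁻¹ Δd with Δd having +20 in the Sector 1 component and 0 elsewhere.
So Δx_3 = L_31 · (+20), where L_31 = adj(I−A)_31 / det(I−A) = 0.1125 / 0.18825.
Δx_3 = 0.1125 × (+20) / 0.18825 = 2.25 / 0.18825 ≈ 11.95.

Δx_3 = 11.95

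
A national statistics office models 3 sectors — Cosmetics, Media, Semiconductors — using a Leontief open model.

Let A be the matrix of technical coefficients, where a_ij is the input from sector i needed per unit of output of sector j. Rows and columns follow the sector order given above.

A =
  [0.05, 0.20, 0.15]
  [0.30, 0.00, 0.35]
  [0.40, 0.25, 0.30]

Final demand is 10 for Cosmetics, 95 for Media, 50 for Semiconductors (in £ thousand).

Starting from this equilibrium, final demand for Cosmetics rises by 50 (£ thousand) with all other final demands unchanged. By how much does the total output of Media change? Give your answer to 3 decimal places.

I − A =
  [   0.95    -0.20    -0.15]
  [  -0.30     1.00    -0.35]
  [  -0.40    -0.25     0.70]
Cofactors of I−A, C_ij = (−1)^(i+j)·(minor ij) (rows/columns in the sector order above):
  C_11 = (1.00)(0.70) − (-0.35)(-0.25) = 0.6125
  C_12 = −[(-0.30)(0.70) − (-0.35)(-0.40)] = 0.3500
  C_13 = (-0.30)(-0.25) − (1.00)(-0.40) = 0.4750
  C_21 = −[(-0.20)(0.70) − (-0.15)(-0.25)] = 0.1775
  C_22 = (0.95)(0.70) − (-0.15)(-0.40) = 0.6050
  C_23 = −[(0.95)(-0.25) − (-0.20)(-0.40)] = 0.3175
  C_31 = (-0.20)(-0.35) − (-0.15)(1.00) = 0.2200
  C_32 = −[(0.95)(-0.35) − (-0.15)(-0.30)] = 0.3775
  C_33 = (0.95)(1.00) − (-0.20)(-0.30) = 0.8900
det(I−A) = Σ_j (I−A)_1j·C_1j = (0.95)(0.6125) + (-0.20)(0.3500) + (-0.15)(0.4750) = 0.440625
adj(I−A) = Cᵀ =
  [ 0.6125   0.1775   0.2200]
  [ 0.3500   0.6050   0.3775]
  [ 0.4750   0.3175   0.8900]
(I − A)⁻¹ = adj(I−A) / det(I−A) ≈
  [   1.3901     0.4028     0.4993]
  [   0.7943     1.3730     0.8567]
  [   1.0780     0.7206     2.0199]
Δx = (I − A)⁻¹ Δd with Δd having +50 in the Cosmetics component and 0 elsewhere.
So Δx_M = L_MC · (+50), where L_MC = adj(I−A)_MC / det(I−A) = 0.3500 / 0.440625.
Δx_M = 0.3500 × (+50) / 0.440625 = 17.50 / 0.440625 ≈ 39.716.

Δx_M = 39.716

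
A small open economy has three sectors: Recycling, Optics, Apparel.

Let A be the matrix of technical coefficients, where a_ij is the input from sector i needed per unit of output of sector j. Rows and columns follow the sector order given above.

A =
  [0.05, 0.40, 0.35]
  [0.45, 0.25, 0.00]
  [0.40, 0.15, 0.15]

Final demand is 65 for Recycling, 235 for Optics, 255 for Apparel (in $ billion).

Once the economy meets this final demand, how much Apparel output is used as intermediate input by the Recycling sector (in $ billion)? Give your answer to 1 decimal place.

z_31 = 247.7

I − A =
  [   0.95    -0.40    -0.35]
  [  -0.45     0.75     0.00]
  [  -0.40    -0.15     0.85]
Cofactors of I−A, C_ij = (−1)^(i+j)·(minor ij) (rows/columns in the sector order above):
  C_11 = (0.75)(0.85) − (0.00)(-0.15) = 0.6375
  C_12 = −[(-0.45)(0.85) − (0.00)(-0.40)] = 0.3825
  C_13 = (-0.45)(-0.15) − (0.75)(-0.40) = 0.3675
  C_21 = −[(-0.40)(0.85) − (-0.35)(-0.15)] = 0.3925
  C_22 = (0.95)(0.85) − (-0.35)(-0.40) = 0.6675
  C_23 = −[(0.95)(-0.15) − (-0.40)(-0.40)] = 0.3025
  C_31 = (-0.40)(0.00) − (-0.35)(0.75) = 0.2625
  C_32 = −[(0.95)(0.00) − (-0.35)(-0.45)] = 0.1575
  C_33 = (0.95)(0.75) − (-0.40)(-0.45) = 0.5325
det(I−A) = Σ_j (I−A)_1j·C_1j = (0.95)(0.6375) + (-0.40)(0.3825) + (-0.35)(0.3675) = 0.3240
adj(I−A) = Cᵀ =
  [ 0.6375   0.3925   0.2625]
  [ 0.3825   0.6675   0.1575]
  [ 0.3675   0.3025   0.5325]
(I − A)⁻¹ = adj(I−A) / det(I−A) ≈
  [   1.9676     1.2114     0.8102]
  [   1.1806     2.0602     0.4861]
  [   1.1343     0.9336     1.6435]
First solve x = (I − A)⁻¹ d = adj(I−A)·d / det(I−A); in particular x_1 = (0.6375·65 + 0.3925·235 + 0.2625·255) / 0.3240 = 200.6125 / 0.3240 ≈ 619.174.
Intermediate flow from 3 to 1: z_31 = a_31 · x_1 = 0.40 × 200.6125 / 0.3240 = 80.245 / 0.3240 ≈ 247.7.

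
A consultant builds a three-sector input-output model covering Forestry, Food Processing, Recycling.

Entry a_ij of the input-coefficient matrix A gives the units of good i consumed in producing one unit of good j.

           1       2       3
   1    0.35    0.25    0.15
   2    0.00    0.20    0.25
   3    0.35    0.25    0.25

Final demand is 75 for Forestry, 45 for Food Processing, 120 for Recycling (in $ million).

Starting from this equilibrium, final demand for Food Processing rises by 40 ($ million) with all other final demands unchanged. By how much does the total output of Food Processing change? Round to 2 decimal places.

I − A =
  [   0.65    -0.25    -0.15]
  [   0.00     0.80    -0.25]
  [  -0.35    -0.25     0.75]
Cofactors of I−A, C_ij = (−1)^(i+j)·(minor ij) (rows/columns in the sector order above):
  C_11 = (0.80)(0.75) − (-0.25)(-0.25) = 0.5375
  C_12 = −[(0.00)(0.75) − (-0.25)(-0.35)] = 0.0875
  C_13 = (0.00)(-0.25) − (0.80)(-0.35) = 0.2800
  C_21 = −[(-0.25)(0.75) − (-0.15)(-0.25)] = 0.2250
  C_22 = (0.65)(0.75) − (-0.15)(-0.35) = 0.4350
  C_23 = −[(0.65)(-0.25) − (-0.25)(-0.35)] = 0.2500
  C_31 = (-0.25)(-0.25) − (-0.15)(0.80) = 0.1825
  C_32 = −[(0.65)(-0.25) − (-0.15)(0.00)] = 0.1625
  C_33 = (0.65)(0.80) − (-0.25)(0.00) = 0.5200
det(I−A) = Σ_j (I−A)_1j·C_1j = (0.65)(0.5375) + (-0.25)(0.0875) + (-0.15)(0.2800) = 0.2855
adj(I−A) = Cᵀ =
  [ 0.5375   0.2250   0.1825]
  [ 0.0875   0.4350   0.1625]
  [ 0.2800   0.2500   0.5200]
(I − A)⁻¹ = adj(I−A) / det(I−A) ≈
  [   1.8827     0.7881     0.6392]
  [   0.3065     1.5236     0.5692]
  [   0.9807     0.8757     1.8214]
Δx = (I − A)⁻¹ Δd with Δd having +40 in the Food Processing component and 0 elsewhere.
So Δx_2 = L_22 · (+40), where L_22 = adj(I−A)_22 / det(I−A) = 0.4350 / 0.2855.
Δx_2 = 0.4350 × (+40) / 0.2855 = 17.40 / 0.2855 ≈ 60.95.

Δx_2 = 60.95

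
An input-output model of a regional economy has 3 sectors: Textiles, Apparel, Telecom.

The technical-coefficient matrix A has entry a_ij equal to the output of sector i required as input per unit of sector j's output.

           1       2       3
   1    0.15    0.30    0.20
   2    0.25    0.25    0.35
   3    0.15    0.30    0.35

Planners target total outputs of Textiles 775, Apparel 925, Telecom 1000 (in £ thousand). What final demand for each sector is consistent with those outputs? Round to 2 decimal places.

d_1 = 181.25, d_2 = 150.00, d_3 = 256.25

I − A =
  [   0.85    -0.30    -0.20]
  [  -0.25     0.75    -0.35]
  [  -0.15    -0.30     0.65]
d = (I − A) x:
  d_1 = (+0.85)·775 + (-0.30)·925 + (-0.20)·1000 = 181.25
  d_2 = (-0.25)·775 + (+0.75)·925 + (-0.35)·1000 = 150.00
  d_3 = (-0.15)·775 + (-0.30)·925 + (+0.65)·1000 = 256.25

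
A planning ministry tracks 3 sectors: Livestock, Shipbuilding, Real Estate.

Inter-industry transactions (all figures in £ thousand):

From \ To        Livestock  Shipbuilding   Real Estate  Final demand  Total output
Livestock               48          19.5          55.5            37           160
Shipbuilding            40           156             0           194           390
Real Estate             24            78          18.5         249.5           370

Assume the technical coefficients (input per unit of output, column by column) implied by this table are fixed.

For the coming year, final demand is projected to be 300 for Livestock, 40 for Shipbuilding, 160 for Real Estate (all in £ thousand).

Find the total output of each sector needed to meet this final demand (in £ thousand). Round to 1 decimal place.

x_L = 514.9, x_S = 281.2, x_R = 308.9

Technical coefficients a_ij = z_ij / X_j:
  a_LL = 48/160 = 0.30, a_SL = 40/160 = 0.25, a_RL = 24/160 = 0.15
  a_LS = 19.5/390 = 0.05, a_SS = 156/390 = 0.40, a_RS = 78/390 = 0.20
  a_LR = 55.5/370 = 0.15, a_SR = 0/370 = 0.00, a_RR = 18.5/370 = 0.05
I − A =
  [   0.70    -0.05    -0.15]
  [  -0.25     0.60     0.00]
  [  -0.15    -0.20     0.95]
Cofactors of I−A, C_ij = (−1)^(i+j)·(minor ij) (rows/columns in the sector order above):
  C_11 = (0.60)(0.95) − (0.00)(-0.20) = 0.5700
  C_12 = −[(-0.25)(0.95) − (0.00)(-0.15)] = 0.2375
  C_13 = (-0.25)(-0.20) − (0.60)(-0.15) = 0.1400
  C_21 = −[(-0.05)(0.95) − (-0.15)(-0.20)] = 0.0775
  C_22 = (0.70)(0.95) − (-0.15)(-0.15) = 0.6425
  C_23 = −[(0.70)(-0.20) − (-0.05)(-0.15)] = 0.1475
  C_31 = (-0.05)(0.00) − (-0.15)(0.60) = 0.0900
  C_32 = −[(0.70)(0.00) − (-0.15)(-0.25)] = 0.0375
  C_33 = (0.70)(0.60) − (-0.05)(-0.25) = 0.4075
det(I−A) = Σ_j (I−A)_1j·C_1j = (0.70)(0.5700) + (-0.05)(0.2375) + (-0.15)(0.1400) = 0.366125
adj(I−A) = Cᵀ =
  [ 0.5700   0.0775   0.0900]
  [ 0.2375   0.6425   0.0375]
  [ 0.1400   0.1475   0.4075]
(I − A)⁻¹ = adj(I−A) / det(I−A) ≈
  [   1.5568     0.2117     0.2458]
  [   0.6487     1.7549     0.1024]
  [   0.3824     0.4029     1.1130]
x = (I − A)⁻¹ d = adj(I−A)·d / det(I−A), with det(I−A) = 0.366125:
  x_L = (0.5700·300 + 0.0775·40 + 0.0900·160) / 0.366125 = 188.50 / 0.366125 ≈ 514.9
  x_S = (0.2375·300 + 0.6425·40 + 0.0375·160) / 0.366125 = 102.95 / 0.366125 ≈ 281.2
  x_R = (0.1400·300 + 0.1475·40 + 0.4075·160) / 0.366125 = 113.10 / 0.366125 ≈ 308.9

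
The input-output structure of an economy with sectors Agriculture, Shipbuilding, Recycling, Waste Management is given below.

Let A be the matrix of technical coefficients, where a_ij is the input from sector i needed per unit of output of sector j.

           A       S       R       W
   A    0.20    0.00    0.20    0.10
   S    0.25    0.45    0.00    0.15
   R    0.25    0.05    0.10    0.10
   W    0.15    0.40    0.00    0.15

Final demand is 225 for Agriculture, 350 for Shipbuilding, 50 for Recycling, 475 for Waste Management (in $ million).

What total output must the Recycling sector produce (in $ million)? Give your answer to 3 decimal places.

I − A =
  [   0.80     0.00    -0.20    -0.10]
  [  -0.25     0.55     0.00    -0.15]
  [  -0.25    -0.05     0.90    -0.10]
  [  -0.15    -0.40     0.00     0.85]
Compute the cofactors C_ij = (−1)^(i+j)·(3×3 minor ij) of I−A; the adjugate is their transpose:
adj(I−A) = Cᵀ =
  [ 0.366750   0.052500   0.081500   0.062000]
  [ 0.211500   0.553000   0.047000   0.128000]
  [ 0.131875   0.075250   0.307750   0.065000]
  [ 0.164250   0.269500   0.036500   0.366000]
det(I−A) = Σ_j (I−A)_1j·C_1j = (0.80)(0.366750) + (0.00)(0.211500) + (-0.20)(0.131875) + (-0.10)(0.164250) = 0.2506
(I − A)⁻¹ = adj(I−A) / det(I−A) ≈
  [   1.4635     0.2095     0.3252     0.2474]
  [   0.8440     2.2067     0.1875     0.5108]
  [   0.5262     0.3003     1.2281     0.2594]
  [   0.6554     1.0754     0.1457     1.4605]
x = (I − A)⁻¹ d = adj(I−A)·d / det(I−A), with det(I−A) = 0.2506:
  x_A = (0.366750·225 + 0.052500·350 + 0.081500·50 + 0.062000·475) / 0.2506 = 134.41875 / 0.2506 ≈ 536.388
  x_S = (0.211500·225 + 0.553000·350 + 0.047000·50 + 0.128000·475) / 0.2506 = 304.2875 / 0.2506 ≈ 1214.236
  x_R = (0.131875·225 + 0.075250·350 + 0.307750·50 + 0.065000·475) / 0.2506 = 102.271875 / 0.2506 ≈ 408.108
  x_W = (0.164250·225 + 0.269500·350 + 0.036500·50 + 0.366000·475) / 0.2506 = 306.95625 / 0.2506 ≈ 1224.885

x_R = 408.108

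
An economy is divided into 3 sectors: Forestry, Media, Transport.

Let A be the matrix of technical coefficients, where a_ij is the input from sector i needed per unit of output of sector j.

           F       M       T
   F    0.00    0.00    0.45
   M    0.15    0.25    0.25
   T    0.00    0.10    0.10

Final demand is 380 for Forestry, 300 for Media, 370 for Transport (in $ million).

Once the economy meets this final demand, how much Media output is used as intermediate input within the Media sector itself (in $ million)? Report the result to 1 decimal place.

I − A =
  [   1.00     0.00    -0.45]
  [  -0.15     0.75    -0.25]
  [   0.00    -0.10     0.90]
Cofactors of I−A, C_ij = (−1)^(i+j)·(minor ij) (rows/columns in the sector order above):
  C_11 = (0.75)(0.90) − (-0.25)(-0.10) = 0.6500
  C_12 = −[(-0.15)(0.90) − (-0.25)(0.00)] = 0.1350
  C_13 = (-0.15)(-0.10) − (0.75)(0.00) = 0.0150
  C_21 = −[(0.00)(0.90) − (-0.45)(-0.10)] = 0.0450
  C_22 = (1.00)(0.90) − (-0.45)(0.00) = 0.9000
  C_23 = −[(1.00)(-0.10) − (0.00)(0.00)] = 0.1000
  C_31 = (0.00)(-0.25) − (-0.45)(0.75) = 0.3375
  C_32 = −[(1.00)(-0.25) − (-0.45)(-0.15)] = 0.3175
  C_33 = (1.00)(0.75) − (0.00)(-0.15) = 0.7500
det(I−A) = Σ_j (I−A)_1j·C_1j = (1.00)(0.6500) + (0.00)(0.1350) + (-0.45)(0.0150) = 0.64325
adj(I−A) = Cᵀ =
  [ 0.6500   0.0450   0.3375]
  [ 0.1350   0.9000   0.3175]
  [ 0.0150   0.1000   0.7500]
(I − A)⁻¹ = adj(I−A) / det(I−A) ≈
  [   1.0105     0.0700     0.5247]
  [   0.2099     1.3991     0.4936]
  [   0.0233     0.1555     1.1660]
First solve x = (I − A)⁻¹ d = adj(I−A)·d / det(I−A); in particular x_M = (0.1350·380 + 0.9000·300 + 0.3175·370) / 0.64325 = 438.775 / 0.64325 ≈ 682.122.
Intermediate flow from M to M: z_MM = a_MM · x_M = 0.25 × 438.775 / 0.64325 = 109.69375 / 0.64325 ≈ 170.5.

z_MM = 170.5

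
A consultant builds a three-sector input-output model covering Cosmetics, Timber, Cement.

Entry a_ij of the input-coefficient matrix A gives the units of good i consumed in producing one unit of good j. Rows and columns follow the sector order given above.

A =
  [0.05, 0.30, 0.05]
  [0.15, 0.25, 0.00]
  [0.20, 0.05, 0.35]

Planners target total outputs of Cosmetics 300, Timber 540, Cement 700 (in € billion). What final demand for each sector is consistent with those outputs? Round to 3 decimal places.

I − A =
  [   0.95    -0.30    -0.05]
  [  -0.15     0.75     0.00]
  [  -0.20    -0.05     0.65]
d = (I − A) x:
  d_1 = (+0.95)·300 + (-0.30)·540 + (-0.05)·700 = 88.000
  d_2 = (-0.15)·300 + (+0.75)·540 + (+0.00)·700 = 360.000
  d_3 = (-0.20)·300 + (-0.05)·540 + (+0.65)·700 = 368.000

d_1 = 88.000, d_2 = 360.000, d_3 = 368.000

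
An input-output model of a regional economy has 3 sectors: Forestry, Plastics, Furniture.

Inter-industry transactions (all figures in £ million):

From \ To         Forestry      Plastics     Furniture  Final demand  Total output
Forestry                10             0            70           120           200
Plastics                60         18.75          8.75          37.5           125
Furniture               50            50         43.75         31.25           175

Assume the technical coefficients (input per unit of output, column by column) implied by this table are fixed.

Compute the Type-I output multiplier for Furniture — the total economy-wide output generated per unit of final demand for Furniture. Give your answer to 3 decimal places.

m_3 = 2.899

Technical coefficients a_ij = z_ij / X_j:
  a_11 = 10/200 = 0.05, a_21 = 60/200 = 0.30, a_31 = 50/200 = 0.25
  a_12 = 0/125 = 0.00, a_22 = 18.75/125 = 0.15, a_32 = 50/125 = 0.40
  a_13 = 70/175 = 0.40, a_23 = 8.75/175 = 0.05, a_33 = 43.75/175 = 0.25
I − A =
  [   0.95     0.00    -0.40]
  [  -0.30     0.85    -0.05]
  [  -0.25    -0.40     0.75]
Cofactors of I−A, C_ij = (−1)^(i+j)·(minor ij) (rows/columns in the sector order above):
  C_11 = (0.85)(0.75) − (-0.05)(-0.40) = 0.6175
  C_12 = −[(-0.30)(0.75) − (-0.05)(-0.25)] = 0.2375
  C_13 = (-0.30)(-0.40) − (0.85)(-0.25) = 0.3325
  C_21 = −[(0.00)(0.75) − (-0.40)(-0.40)] = 0.1600
  C_22 = (0.95)(0.75) − (-0.40)(-0.25) = 0.6125
  C_23 = −[(0.95)(-0.40) − (0.00)(-0.25)] = 0.3800
  C_31 = (0.00)(-0.05) − (-0.40)(0.85) = 0.3400
  C_32 = −[(0.95)(-0.05) − (-0.40)(-0.30)] = 0.1675
  C_33 = (0.95)(0.85) − (0.00)(-0.30) = 0.8075
det(I−A) = Σ_j (I−A)_1j·C_1j = (0.95)(0.6175) + (0.00)(0.2375) + (-0.40)(0.3325) = 0.453625
adj(I−A) = Cᵀ =
  [ 0.6175   0.1600   0.3400]
  [ 0.2375   0.6125   0.1675]
  [ 0.3325   0.3800   0.8075]
(I − A)⁻¹ = adj(I−A) / det(I−A) ≈
  [   1.3613     0.3527     0.7495]
  [   0.5236     1.3502     0.3692]
  [   0.7330     0.8377     1.7801]
The output multiplier for sector j is the column-j sum of the Leontief inverse (I − A)⁻¹ = adj(I−A) / det(I−A).
Column 3 of adj(I−A): (0.3400, 0.1675, 0.8075); det(I−A) = 0.453625.
m_3 = (0.3400 + 0.1675 + 0.8075) / 0.453625 = 1.315 / 0.453625 ≈ 2.899.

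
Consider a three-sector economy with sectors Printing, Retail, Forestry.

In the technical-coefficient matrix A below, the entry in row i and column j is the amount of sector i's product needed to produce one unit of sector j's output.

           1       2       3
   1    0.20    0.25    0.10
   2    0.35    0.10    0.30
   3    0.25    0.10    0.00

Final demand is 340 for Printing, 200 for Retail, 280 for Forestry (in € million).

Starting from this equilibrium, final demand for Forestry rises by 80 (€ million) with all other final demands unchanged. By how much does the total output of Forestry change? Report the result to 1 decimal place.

Δx_3 = 89.8

I − A =
  [   0.80    -0.25    -0.10]
  [  -0.35     0.90    -0.30]
  [  -0.25    -0.10     1.00]
Cofactors of I−A, C_ij = (−1)^(i+j)·(minor ij) (rows/columns in the sector order above):
  C_11 = (0.90)(1.00) − (-0.30)(-0.10) = 0.8700
  C_12 = −[(-0.35)(1.00) − (-0.30)(-0.25)] = 0.4250
  C_13 = (-0.35)(-0.10) − (0.90)(-0.25) = 0.2600
  C_21 = −[(-0.25)(1.00) − (-0.10)(-0.10)] = 0.2600
  C_22 = (0.80)(1.00) − (-0.10)(-0.25) = 0.7750
  C_23 = −[(0.80)(-0.10) − (-0.25)(-0.25)] = 0.1425
  C_31 = (-0.25)(-0.30) − (-0.10)(0.90) = 0.1650
  C_32 = −[(0.80)(-0.30) − (-0.10)(-0.35)] = 0.2750
  C_33 = (0.80)(0.90) − (-0.25)(-0.35) = 0.6325
det(I−A) = Σ_j (I−A)_1j·C_1j = (0.80)(0.8700) + (-0.25)(0.4250) + (-0.10)(0.2600) = 0.56375
adj(I−A) = Cᵀ =
  [ 0.8700   0.2600   0.1650]
  [ 0.4250   0.7750   0.2750]
  [ 0.2600   0.1425   0.6325]
(I − A)⁻¹ = adj(I−A) / det(I−A) ≈
  [   1.5432     0.4612     0.2927]
  [   0.7539     1.3747     0.4878]
  [   0.4612     0.2528     1.1220]
Δx = (I − A)⁻¹ Δd with Δd having +80 in the Forestry component and 0 elsewhere.
So Δx_3 = L_33 · (+80), where L_33 = adj(I−A)_33 / det(I−A) = 0.6325 / 0.56375.
Δx_3 = 0.6325 × (+80) / 0.56375 = 50.60 / 0.56375 ≈ 89.8.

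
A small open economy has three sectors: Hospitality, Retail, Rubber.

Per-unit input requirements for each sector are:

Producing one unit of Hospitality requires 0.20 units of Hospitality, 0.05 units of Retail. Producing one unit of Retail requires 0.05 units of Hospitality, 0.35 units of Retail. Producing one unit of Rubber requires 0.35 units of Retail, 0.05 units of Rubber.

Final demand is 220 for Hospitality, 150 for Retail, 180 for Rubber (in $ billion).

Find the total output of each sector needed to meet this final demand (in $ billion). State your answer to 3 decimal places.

I − A =
  [   0.80    -0.05     0.00]
  [  -0.05     0.65    -0.35]
  [   0.00     0.00     0.95]
Cofactors of I−A, C_ij = (−1)^(i+j)·(minor ij) (rows/columns in the sector order above):
  C_11 = (0.65)(0.95) − (-0.35)(0.00) = 0.6175
  C_12 = −[(-0.05)(0.95) − (-0.35)(0.00)] = 0.0475
  C_13 = (-0.05)(0.00) − (0.65)(0.00) = 0.0000
  C_21 = −[(-0.05)(0.95) − (0.00)(0.00)] = 0.0475
  C_22 = (0.80)(0.95) − (0.00)(0.00) = 0.7600
  C_23 = −[(0.80)(0.00) − (-0.05)(0.00)] = 0.0000
  C_31 = (-0.05)(-0.35) − (0.00)(0.65) = 0.0175
  C_32 = −[(0.80)(-0.35) − (0.00)(-0.05)] = 0.2800
  C_33 = (0.80)(0.65) − (-0.05)(-0.05) = 0.5175
det(I−A) = Σ_j (I−A)_1j·C_1j = (0.80)(0.6175) + (-0.05)(0.0475) + (0.00)(0.0000) = 0.491625
adj(I−A) = Cᵀ =
  [ 0.6175   0.0475   0.0175]
  [ 0.0475   0.7600   0.2800]
  [ 0.0000   0.0000   0.5175]
(I − A)⁻¹ = adj(I−A) / det(I−A) ≈
  [   1.2560     0.0966     0.0356]
  [   0.0966     1.5459     0.5695]
  [   0.0000     0.0000     1.0526]
x = (I − A)⁻¹ d = adj(I−A)·d / det(I−A), with det(I−A) = 0.491625:
  x_1 = (0.6175·220 + 0.0475·150 + 0.0175·180) / 0.491625 = 146.125 / 0.491625 ≈ 297.229
  x_2 = (0.0475·220 + 0.7600·150 + 0.2800·180) / 0.491625 = 174.85 / 0.491625 ≈ 355.657
  x_3 = (0.0000·220 + 0.0000·150 + 0.5175·180) / 0.491625 = 93.15 / 0.491625 ≈ 189.474

x_1 = 297.229, x_2 = 355.657, x_3 = 189.474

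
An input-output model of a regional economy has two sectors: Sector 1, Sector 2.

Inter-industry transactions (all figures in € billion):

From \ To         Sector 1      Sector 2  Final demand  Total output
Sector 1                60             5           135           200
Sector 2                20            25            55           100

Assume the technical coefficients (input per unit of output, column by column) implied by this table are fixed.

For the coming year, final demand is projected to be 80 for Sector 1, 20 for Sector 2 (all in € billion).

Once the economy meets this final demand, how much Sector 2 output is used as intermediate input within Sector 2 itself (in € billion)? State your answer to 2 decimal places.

z_22 = 10.58

Technical coefficients a_ij = z_ij / X_j:
  a_11 = 60/200 = 0.30, a_21 = 20/200 = 0.10
  a_12 = 5/100 = 0.05, a_22 = 25/100 = 0.25
I − A =
  [   0.70    -0.05]
  [  -0.10     0.75]
det(I−A) = (0.70)(0.75) − (-0.05)(-0.10) = 0.5200
adj(I−A) = [[0.75, 0.05], [0.10, 0.70]]
(I − A)⁻¹ = adj(I−A) / det(I−A) ≈
  [   1.4423     0.0962]
  [   0.1923     1.3462]
First solve x = (I − A)⁻¹ d = adj(I−A)·d / det(I−A); in particular x_2 = (0.10·80 + 0.70·20) / 0.5200 = 22.00 / 0.5200 ≈ 42.3077.
Intermediate flow from 2 to 2: z_22 = a_22 · x_2 = 0.25 × 22.00 / 0.5200 = 5.50 / 0.5200 ≈ 10.58.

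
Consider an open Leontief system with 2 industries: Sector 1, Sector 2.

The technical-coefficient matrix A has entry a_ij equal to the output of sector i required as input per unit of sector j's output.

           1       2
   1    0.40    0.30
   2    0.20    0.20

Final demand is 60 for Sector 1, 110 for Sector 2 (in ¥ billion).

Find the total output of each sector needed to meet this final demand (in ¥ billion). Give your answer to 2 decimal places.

I − A =
  [   0.60    -0.30]
  [  -0.20     0.80]
det(I−A) = (0.60)(0.80) − (-0.30)(-0.20) = 0.4200
adj(I−A) = [[0.80, 0.30], [0.20, 0.60]]
(I − A)⁻¹ = adj(I−A) / det(I−A) ≈
  [   1.9048     0.7143]
  [   0.4762     1.4286]
x = (I − A)⁻¹ d = adj(I−A)·d / det(I−A), with det(I−A) = 0.4200:
  x_1 = (0.80·60 + 0.30·110) / 0.4200 = 81.00 / 0.4200 ≈ 192.86
  x_2 = (0.20·60 + 0.60·110) / 0.4200 = 78.00 / 0.4200 ≈ 185.71

x_1 = 192.86, x_2 = 185.71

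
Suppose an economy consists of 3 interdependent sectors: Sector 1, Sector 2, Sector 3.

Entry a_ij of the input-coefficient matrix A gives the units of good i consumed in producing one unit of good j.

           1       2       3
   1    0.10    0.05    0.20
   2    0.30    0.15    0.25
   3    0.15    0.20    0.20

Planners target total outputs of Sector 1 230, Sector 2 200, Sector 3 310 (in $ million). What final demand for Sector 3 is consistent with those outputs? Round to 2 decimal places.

d_3 = 173.50

I − A =
  [   0.90    -0.05    -0.20]
  [  -0.30     0.85    -0.25]
  [  -0.15    -0.20     0.80]
d = (I − A) x:
  d_1 = (+0.90)·230 + (-0.05)·200 + (-0.20)·310 = 135.00
  d_2 = (-0.30)·230 + (+0.85)·200 + (-0.25)·310 = 23.50
  d_3 = (-0.15)·230 + (-0.20)·200 + (+0.80)·310 = 173.50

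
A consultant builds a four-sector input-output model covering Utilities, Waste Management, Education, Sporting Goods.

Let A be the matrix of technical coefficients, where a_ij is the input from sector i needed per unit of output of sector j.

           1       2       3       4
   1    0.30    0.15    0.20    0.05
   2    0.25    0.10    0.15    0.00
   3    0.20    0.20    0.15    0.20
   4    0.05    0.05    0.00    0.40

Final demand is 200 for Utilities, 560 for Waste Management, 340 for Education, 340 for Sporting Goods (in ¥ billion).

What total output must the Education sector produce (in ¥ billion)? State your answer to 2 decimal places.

x_3 = 1010.33

I − A =
  [   0.70    -0.15    -0.20    -0.05]
  [  -0.25     0.90    -0.15     0.00]
  [  -0.20    -0.20     0.85    -0.20]
  [  -0.05    -0.05     0.00     0.60]
Compute the cofactors C_ij = (−1)^(i+j)·(3×3 minor ij) of I−A; the adjugate is their transpose:
adj(I−A) = Cᵀ =
  [ 0.439500   0.104625   0.121875   0.077250]
  [ 0.147000   0.328875   0.092625   0.043125]
  [ 0.149500   0.110500   0.352625   0.130000]
  [ 0.048875   0.036125   0.017875   0.432125]
det(I−A) = Σ_j (I−A)_1j·C_1j = (0.70)(0.439500) + (-0.15)(0.147000) + (-0.20)(0.149500) + (-0.05)(0.048875) = 0.25325625
(I − A)⁻¹ = adj(I−A) / det(I−A) ≈
  [   1.7354     0.4131     0.4812     0.3050]
  [   0.5804     1.2986     0.3657     0.1703]
  [   0.5903     0.4363     1.3924     0.5133]
  [   0.1930     0.1426     0.0706     1.7063]
x = (I − A)⁻¹ d = adj(I−A)·d / det(I−A), with det(I−A) = 0.25325625:
  x_1 = (0.439500·200 + 0.104625·560 + 0.121875·340 + 0.077250·340) / 0.25325625 = 214.1925 / 0.25325625 ≈ 845.75
  x_2 = (0.147000·200 + 0.328875·560 + 0.092625·340 + 0.043125·340) / 0.25325625 = 259.725 / 0.25325625 ≈ 1025.54
  x_3 = (0.149500·200 + 0.110500·560 + 0.352625·340 + 0.130000·340) / 0.25325625 = 255.8725 / 0.25325625 ≈ 1010.33
  x_4 = (0.048875·200 + 0.036125·560 + 0.017875·340 + 0.432125·340) / 0.25325625 = 183.005 / 0.25325625 ≈ 722.61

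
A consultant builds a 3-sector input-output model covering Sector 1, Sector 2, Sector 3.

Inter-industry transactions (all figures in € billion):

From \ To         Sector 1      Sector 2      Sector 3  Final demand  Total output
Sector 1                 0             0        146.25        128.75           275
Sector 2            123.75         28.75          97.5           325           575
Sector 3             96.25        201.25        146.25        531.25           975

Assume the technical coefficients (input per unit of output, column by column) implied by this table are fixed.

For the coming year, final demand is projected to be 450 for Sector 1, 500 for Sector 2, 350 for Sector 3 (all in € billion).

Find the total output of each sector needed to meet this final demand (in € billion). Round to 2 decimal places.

x_1 = 606.22, x_2 = 923.10, x_3 = 1041.49

Technical coefficients a_ij = z_ij / X_j:
  a_11 = 0/275 = 0.00, a_21 = 123.75/275 = 0.45, a_31 = 96.25/275 = 0.35
  a_12 = 0/575 = 0.00, a_22 = 28.75/575 = 0.05, a_32 = 201.25/575 = 0.35
  a_13 = 146.25/975 = 0.15, a_23 = 97.5/975 = 0.10, a_33 = 146.25/975 = 0.15
I − A =
  [   1.00     0.00    -0.15]
  [  -0.45     0.95    -0.10]
  [  -0.35    -0.35     0.85]
Cofactors of I−A, C_ij = (−1)^(i+j)·(minor ij) (rows/columns in the sector order above):
  C_11 = (0.95)(0.85) − (-0.10)(-0.35) = 0.7725
  C_12 = −[(-0.45)(0.85) − (-0.10)(-0.35)] = 0.4175
  C_13 = (-0.45)(-0.35) − (0.95)(-0.35) = 0.4900
  C_21 = −[(0.00)(0.85) − (-0.15)(-0.35)] = 0.0525
  C_22 = (1.00)(0.85) − (-0.15)(-0.35) = 0.7975
  C_23 = −[(1.00)(-0.35) − (0.00)(-0.35)] = 0.3500
  C_31 = (0.00)(-0.10) − (-0.15)(0.95) = 0.1425
  C_32 = −[(1.00)(-0.10) − (-0.15)(-0.45)] = 0.1675
  C_33 = (1.00)(0.95) − (0.00)(-0.45) = 0.9500
det(I−A) = Σ_j (I−A)_1j·C_1j = (1.00)(0.7725) + (0.00)(0.4175) + (-0.15)(0.4900) = 0.6990
adj(I−A) = Cᵀ =
  [ 0.7725   0.0525   0.1425]
  [ 0.4175   0.7975   0.1675]
  [ 0.4900   0.3500   0.9500]
(I − A)⁻¹ = adj(I−A) / det(I−A) ≈
  [   1.1052     0.0751     0.2039]
  [   0.5973     1.1409     0.2396]
  [   0.7010     0.5007     1.3591]
x = (I − A)⁻¹ d = adj(I−A)·d / det(I−A), with det(I−A) = 0.6990:
  x_1 = (0.7725·450 + 0.0525·500 + 0.1425·350) / 0.6990 = 423.75 / 0.6990 ≈ 606.22
  x_2 = (0.4175·450 + 0.7975·500 + 0.1675·350) / 0.6990 = 645.25 / 0.6990 ≈ 923.10
  x_3 = (0.4900·450 + 0.3500·500 + 0.9500·350) / 0.6990 = 728.00 / 0.6990 ≈ 1041.49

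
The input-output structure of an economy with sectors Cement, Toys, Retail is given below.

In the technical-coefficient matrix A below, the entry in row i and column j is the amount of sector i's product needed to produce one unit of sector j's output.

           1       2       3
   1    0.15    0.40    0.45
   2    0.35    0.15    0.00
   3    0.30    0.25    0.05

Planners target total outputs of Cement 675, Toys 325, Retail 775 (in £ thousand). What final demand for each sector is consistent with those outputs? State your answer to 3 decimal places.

d_1 = 95.000, d_2 = 40.000, d_3 = 452.500

I − A =
  [   0.85    -0.40    -0.45]
  [  -0.35     0.85     0.00]
  [  -0.30    -0.25     0.95]
d = (I − A) x:
  d_1 = (+0.85)·675 + (-0.40)·325 + (-0.45)·775 = 95.000
  d_2 = (-0.35)·675 + (+0.85)·325 + (+0.00)·775 = 40.000
  d_3 = (-0.30)·675 + (-0.25)·325 + (+0.95)·775 = 452.500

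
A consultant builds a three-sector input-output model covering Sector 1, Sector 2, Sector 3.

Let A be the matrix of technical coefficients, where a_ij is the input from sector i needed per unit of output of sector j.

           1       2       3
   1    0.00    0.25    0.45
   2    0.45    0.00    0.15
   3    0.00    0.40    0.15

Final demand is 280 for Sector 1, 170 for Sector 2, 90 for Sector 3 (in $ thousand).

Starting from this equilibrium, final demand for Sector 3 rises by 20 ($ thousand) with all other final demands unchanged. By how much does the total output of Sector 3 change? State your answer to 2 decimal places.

Δx_3 = 28.94

I − A =
  [   1.00    -0.25    -0.45]
  [  -0.45     1.00    -0.15]
  [   0.00    -0.40     0.85]
Cofactors of I−A, C_ij = (−1)^(i+j)·(minor ij) (rows/columns in the sector order above):
  C_11 = (1.00)(0.85) − (-0.15)(-0.40) = 0.7900
  C_12 = −[(-0.45)(0.85) − (-0.15)(0.00)] = 0.3825
  C_13 = (-0.45)(-0.40) − (1.00)(0.00) = 0.1800
  C_21 = −[(-0.25)(0.85) − (-0.45)(-0.40)] = 0.3925
  C_22 = (1.00)(0.85) − (-0.45)(0.00) = 0.8500
  C_23 = −[(1.00)(-0.40) − (-0.25)(0.00)] = 0.4000
  C_31 = (-0.25)(-0.15) − (-0.45)(1.00) = 0.4875
  C_32 = −[(1.00)(-0.15) − (-0.45)(-0.45)] = 0.3525
  C_33 = (1.00)(1.00) − (-0.25)(-0.45) = 0.8875
det(I−A) = Σ_j (I−A)_1j·C_1j = (1.00)(0.7900) + (-0.25)(0.3825) + (-0.45)(0.1800) = 0.613375
adj(I−A) = Cᵀ =
  [ 0.7900   0.3925   0.4875]
  [ 0.3825   0.8500   0.3525]
  [ 0.1800   0.4000   0.8875]
(I − A)⁻¹ = adj(I−A) / det(I−A) ≈
  [   1.2880     0.6399     0.7948]
  [   0.6236     1.3858     0.5747]
  [   0.2935     0.6521     1.4469]
Δx = (I − A)⁻¹ Δd with Δd having +20 in the Sector 3 component and 0 elsewhere.
So Δx_3 = L_33 · (+20), where L_33 = adj(I−A)_33 / det(I−A) = 0.8875 / 0.613375.
Δx_3 = 0.8875 × (+20) / 0.613375 = 17.75 / 0.613375 ≈ 28.94.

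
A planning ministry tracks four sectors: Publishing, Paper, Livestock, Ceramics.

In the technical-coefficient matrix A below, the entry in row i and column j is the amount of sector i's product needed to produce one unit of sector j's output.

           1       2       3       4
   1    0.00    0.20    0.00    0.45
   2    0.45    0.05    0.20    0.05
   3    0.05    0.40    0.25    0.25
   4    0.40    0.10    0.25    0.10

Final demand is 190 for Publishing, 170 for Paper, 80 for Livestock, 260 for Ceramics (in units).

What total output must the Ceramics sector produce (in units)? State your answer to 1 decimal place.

x_4 = 983.1

I − A =
  [   1.00    -0.20     0.00    -0.45]
  [  -0.45     0.95    -0.20    -0.05]
  [  -0.05    -0.40     0.75    -0.25]
  [  -0.40    -0.10    -0.25     0.90]
Compute the cofactors C_ij = (−1)^(i+j)·(3×3 minor ij) of I−A; the adjugate is their transpose:
adj(I−A) = Cᵀ =
  [ 0.496125   0.201250   0.154375   0.302125]
  [ 0.320250   0.471875   0.207125   0.243875]
  [ 0.318750   0.344250   0.573750   0.337875]
  [ 0.344625   0.237500   0.251000   0.563000]
det(I−A) = Σ_j (I−A)_1j·C_1j = (1.00)(0.496125) + (-0.20)(0.320250) + (0.00)(0.318750) + (-0.45)(0.344625) = 0.27699375
(I − A)⁻¹ = adj(I−A) / det(I−A) ≈
  [   1.7911     0.7266     0.5573     1.0907]
  [   1.1562     1.7036     0.7478     0.8804]
  [   1.1507     1.2428     2.0713     1.2198]
  [   1.2442     0.8574     0.9062     2.0325]
x = (I − A)⁻¹ d = adj(I−A)·d / det(I−A), with det(I−A) = 0.27699375:
  x_1 = (0.496125·190 + 0.201250·170 + 0.154375·80 + 0.302125·260) / 0.27699375 = 219.37875 / 0.27699375 ≈ 792.0
  x_2 = (0.320250·190 + 0.471875·170 + 0.207125·80 + 0.243875·260) / 0.27699375 = 221.04375 / 0.27699375 ≈ 798.0
  x_3 = (0.318750·190 + 0.344250·170 + 0.573750·80 + 0.337875·260) / 0.27699375 = 252.8325 / 0.27699375 ≈ 912.8
  x_4 = (0.344625·190 + 0.237500·170 + 0.251000·80 + 0.563000·260) / 0.27699375 = 272.31375 / 0.27699375 ≈ 983.1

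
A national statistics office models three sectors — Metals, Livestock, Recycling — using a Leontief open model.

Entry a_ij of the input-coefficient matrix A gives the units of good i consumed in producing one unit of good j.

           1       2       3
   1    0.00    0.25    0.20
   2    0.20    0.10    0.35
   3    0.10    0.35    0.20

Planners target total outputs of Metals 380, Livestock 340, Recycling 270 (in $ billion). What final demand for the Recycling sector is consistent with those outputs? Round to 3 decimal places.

I − A =
  [   1.00    -0.25    -0.20]
  [  -0.20     0.90    -0.35]
  [  -0.10    -0.35     0.80]
d = (I − A) x:
  d_1 = (+1.00)·380 + (-0.25)·340 + (-0.20)·270 = 241.000
  d_2 = (-0.20)·380 + (+0.90)·340 + (-0.35)·270 = 135.500
  d_3 = (-0.10)·380 + (-0.35)·340 + (+0.80)·270 = 59.000

d_3 = 59.000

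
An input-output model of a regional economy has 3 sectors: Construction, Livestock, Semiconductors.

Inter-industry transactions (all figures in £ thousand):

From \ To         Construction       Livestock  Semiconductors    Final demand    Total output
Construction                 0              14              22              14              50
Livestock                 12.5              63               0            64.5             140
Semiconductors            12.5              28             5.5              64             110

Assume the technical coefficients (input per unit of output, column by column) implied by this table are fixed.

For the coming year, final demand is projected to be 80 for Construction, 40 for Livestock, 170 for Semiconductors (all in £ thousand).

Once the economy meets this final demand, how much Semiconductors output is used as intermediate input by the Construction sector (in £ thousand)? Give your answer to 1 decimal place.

z_SC = 35.7

Technical coefficients a_ij = z_ij / X_j:
  a_CC = 0/50 = 0.00, a_LC = 12.5/50 = 0.25, a_SC = 12.5/50 = 0.25
  a_CL = 14/140 = 0.10, a_LL = 63/140 = 0.45, a_SL = 28/140 = 0.20
  a_CS = 22/110 = 0.20, a_LS = 0/110 = 0.00, a_SS = 5.5/110 = 0.05
I − A =
  [   1.00    -0.10    -0.20]
  [  -0.25     0.55     0.00]
  [  -0.25    -0.20     0.95]
Cofactors of I−A, C_ij = (−1)^(i+j)·(minor ij) (rows/columns in the sector order above):
  C_11 = (0.55)(0.95) − (0.00)(-0.20) = 0.5225
  C_12 = −[(-0.25)(0.95) − (0.00)(-0.25)] = 0.2375
  C_13 = (-0.25)(-0.20) − (0.55)(-0.25) = 0.1875
  C_21 = −[(-0.10)(0.95) − (-0.20)(-0.20)] = 0.1350
  C_22 = (1.00)(0.95) − (-0.20)(-0.25) = 0.9000
  C_23 = −[(1.00)(-0.20) − (-0.10)(-0.25)] = 0.2250
  C_31 = (-0.10)(0.00) − (-0.20)(0.55) = 0.1100
  C_32 = −[(1.00)(0.00) − (-0.20)(-0.25)] = 0.0500
  C_33 = (1.00)(0.55) − (-0.10)(-0.25) = 0.5250
det(I−A) = Σ_j (I−A)_1j·C_1j = (1.00)(0.5225) + (-0.10)(0.2375) + (-0.20)(0.1875) = 0.46125
adj(I−A) = Cᵀ =
  [ 0.5225   0.1350   0.1100]
  [ 0.2375   0.9000   0.0500]
  [ 0.1875   0.2250   0.5250]
(I − A)⁻¹ = adj(I−A) / det(I−A) ≈
  [   1.1328     0.2927     0.2385]
  [   0.5149     1.9512     0.1084]
  [   0.4065     0.4878     1.1382]
First solve x = (I − A)⁻¹ d = adj(I−A)·d / det(I−A); in particular x_C = (0.5225·80 + 0.1350·40 + 0.1100·170) / 0.46125 = 65.90 / 0.46125 ≈ 142.873.
Intermediate flow from S to C: z_SC = a_SC · x_C = 0.25 × 65.90 / 0.46125 = 16.475 / 0.46125 ≈ 35.7.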